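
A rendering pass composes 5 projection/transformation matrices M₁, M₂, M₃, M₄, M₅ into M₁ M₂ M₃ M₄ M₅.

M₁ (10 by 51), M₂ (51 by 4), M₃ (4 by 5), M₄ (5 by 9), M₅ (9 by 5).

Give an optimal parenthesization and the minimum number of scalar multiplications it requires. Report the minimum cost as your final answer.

Adjacent pairs: M₁M₂ = 10·51·4 = 2040; M₂M₃ = 51·4·5 = 1020; M₃M₄ = 4·5·9 = 180; M₄M₅ = 5·9·5 = 225.
Length 3: M₁..M₃: k=1: 0+1020+10·51·5=3570; k=2: 2040+0+10·4·5=2240 → min 2240 | M₂..M₄: k=2: 0+180+51·4·9=2016; k=3: 1020+0+51·5·9=3315 → min 2016 | M₃..M₅: k=3: 0+225+4·5·5=325; k=4: 180+0+4·9·5=360 → min 325.
Length 4: M₁..M₄: k=1: 0+2016+10·51·9=6606; k=2: 2040+180+10·4·9=2580; k=3: 2240+0+10·5·9=2690 → min 2580 | M₂..M₅: k=2: 0+325+51·4·5=1345; k=3: 1020+225+51·5·5=2520; k=4: 2016+0+51·9·5=4311 → min 1345.
Length 5: M₁..M₅: k=1: 0+1345+10·51·5=3895; k=2: 2040+325+10·4·5=2565; k=3: 2240+225+10·5·5=2715; k=4: 2580+0+10·9·5=3030 → min 2565.
Optimal parenthesization: ((M₁ M₂) (M₃ (M₄ M₅))) with cost 2565.

2565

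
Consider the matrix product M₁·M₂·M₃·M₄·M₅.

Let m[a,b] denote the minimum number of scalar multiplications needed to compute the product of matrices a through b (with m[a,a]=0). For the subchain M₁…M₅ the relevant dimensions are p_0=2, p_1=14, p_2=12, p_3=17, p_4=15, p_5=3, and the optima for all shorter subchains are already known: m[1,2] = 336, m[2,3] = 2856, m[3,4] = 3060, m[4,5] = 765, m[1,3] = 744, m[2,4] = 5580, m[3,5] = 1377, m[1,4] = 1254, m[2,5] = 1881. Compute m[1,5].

m[1,5] = min over k∈[1,4] of m[1,k]+m[k+1,5]+p_{0}·p_k·p_{5}.
k=1: 0 + 1881 + 2·14·3 = 1965; k=2: 336 + 1377 + 2·12·3 = 1785; k=3: 744 + 765 + 2·17·3 = 1611; k=4: 1254 + 0 + 2·15·3 = 1344.
Minimum: 1344 at k=4.

1344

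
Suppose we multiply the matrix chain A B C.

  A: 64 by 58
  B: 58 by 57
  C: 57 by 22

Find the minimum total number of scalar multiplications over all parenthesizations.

154396

Order (A (B C)): (B C): 58×57 by 57×22 → 58×22, cost 58·57·22 = 72732; (A (B C)): 64×58 by 58×22 → 64×22, cost 64·58·22 = 81664; cumulative 154396. Total 154396.
Order ((A B) C): (A B): 64×58 by 58×57 → 64×57, cost 64·58·57 = 211584; ((A B) C): 64×57 by 57×22 → 64×22, cost 64·57·22 = 80256; cumulative 291840. Total 291840.
Minimum: 154396.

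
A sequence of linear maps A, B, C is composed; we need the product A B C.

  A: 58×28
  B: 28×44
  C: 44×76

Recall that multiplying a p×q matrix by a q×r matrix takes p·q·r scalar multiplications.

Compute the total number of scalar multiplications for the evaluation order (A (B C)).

(B C): 28×44 by 44×76 → 28×76, cost 28·44·76 = 93632
(A (B C)): 58×28 by 28×76 → 58×76, cost 58·28·76 = 123424; cumulative 217056
Total: 217056 scalar multiplications.

217056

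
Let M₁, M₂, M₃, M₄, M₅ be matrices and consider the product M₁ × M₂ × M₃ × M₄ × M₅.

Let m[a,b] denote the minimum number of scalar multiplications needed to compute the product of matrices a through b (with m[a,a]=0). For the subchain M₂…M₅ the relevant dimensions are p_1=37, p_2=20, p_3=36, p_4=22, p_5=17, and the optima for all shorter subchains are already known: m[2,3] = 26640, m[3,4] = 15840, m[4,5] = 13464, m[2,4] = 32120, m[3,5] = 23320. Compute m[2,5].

35900

m[2,5] = min over k∈[2,4] of m[2,k]+m[k+1,5]+p_{1}·p_k·p_{5}.
k=2: 0 + 23320 + 37·20·17 = 35900; k=3: 26640 + 13464 + 37·36·17 = 62748; k=4: 32120 + 0 + 37·22·17 = 45958.
Minimum: 35900 at k=2.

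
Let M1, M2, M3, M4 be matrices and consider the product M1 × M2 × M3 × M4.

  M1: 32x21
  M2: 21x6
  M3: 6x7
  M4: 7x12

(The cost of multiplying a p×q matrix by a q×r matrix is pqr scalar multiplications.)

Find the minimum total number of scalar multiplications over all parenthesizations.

Adjacent pairs: M1M2 = 32·21·6 = 4032; M2M3 = 21·6·7 = 882; M3M4 = 6·7·12 = 504.
Length 3: M1..M3: k=1: 0+882+32·21·7=5586; k=2: 4032+0+32·6·7=5376 → min 5376 | M2..M4: k=2: 0+504+21·6·12=2016; k=3: 882+0+21·7·12=2646 → min 2016.
Length 4: M1..M4: k=1: 0+2016+32·21·12=10080; k=2: 4032+504+32·6·12=6840; k=3: 5376+0+32·7·12=8064 → min 6840.
Optimal order: ((M1 × M2) × (M3 × M4)) with cost 6840.

6840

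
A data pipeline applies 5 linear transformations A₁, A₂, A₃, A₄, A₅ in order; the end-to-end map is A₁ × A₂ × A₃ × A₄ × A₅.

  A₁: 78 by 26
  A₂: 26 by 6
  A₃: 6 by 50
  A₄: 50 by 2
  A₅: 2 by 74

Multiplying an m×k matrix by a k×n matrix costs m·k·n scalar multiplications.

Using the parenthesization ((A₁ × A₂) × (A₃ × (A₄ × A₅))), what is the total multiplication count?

76400

(A₁ × A₂): 78×26 by 26×6 → 78×6, cost 78·26·6 = 12168
(A₄ × A₅): 50×2 by 2×74 → 50×74, cost 50·2·74 = 7400
(A₃ × (A₄ × A₅)): 6×50 by 50×74 → 6×74, cost 6·50·74 = 22200; cumulative 29600
((A₁ × A₂) × (A₃ × (A₄ × A₅))): 78×6 by 6×74 → 78×74, cost 78·6·74 = 34632; cumulative 76400
Total: 76400 scalar multiplications.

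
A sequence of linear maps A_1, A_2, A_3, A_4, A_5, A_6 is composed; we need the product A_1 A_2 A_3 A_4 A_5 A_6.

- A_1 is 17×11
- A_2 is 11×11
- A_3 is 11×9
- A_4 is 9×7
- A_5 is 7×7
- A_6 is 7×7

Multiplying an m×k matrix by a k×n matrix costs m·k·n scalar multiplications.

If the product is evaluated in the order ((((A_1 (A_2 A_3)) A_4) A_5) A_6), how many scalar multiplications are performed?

5509

(A_2 A_3): 11×11 by 11×9 → 11×9, cost 11·11·9 = 1089
(A_1 (A_2 A_3)): 17×11 by 11×9 → 17×9, cost 17·11·9 = 1683; cumulative 2772
((A_1 (A_2 A_3)) A_4): 17×9 by 9×7 → 17×7, cost 17·9·7 = 1071; cumulative 3843
(((A_1 (A_2 A_3)) A_4) A_5): 17×7 by 7×7 → 17×7, cost 17·7·7 = 833; cumulative 4676
((((A_1 (A_2 A_3)) A_4) A_5) A_6): 17×7 by 7×7 → 17×7, cost 17·7·7 = 833; cumulative 5509
Total: 5509 scalar multiplications.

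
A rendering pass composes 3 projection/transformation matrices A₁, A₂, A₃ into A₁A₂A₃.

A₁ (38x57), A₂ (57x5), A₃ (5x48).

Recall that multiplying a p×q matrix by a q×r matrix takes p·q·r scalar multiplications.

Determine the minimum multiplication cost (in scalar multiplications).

Order (A₁(A₂A₃)): (A₂A₃): 57×5 by 5×48 → 57×48, cost 57·5·48 = 13680; (A₁(A₂A₃)): 38×57 by 57×48 → 38×48, cost 38·57·48 = 103968; cumulative 117648. Total 117648.
Order ((A₁A₂)A₃): (A₁A₂): 38×57 by 57×5 → 38×5, cost 38·57·5 = 10830; ((A₁A₂)A₃): 38×5 by 5×48 → 38×48, cost 38·5·48 = 9120; cumulative 19950. Total 19950.
Minimum: 19950.

19950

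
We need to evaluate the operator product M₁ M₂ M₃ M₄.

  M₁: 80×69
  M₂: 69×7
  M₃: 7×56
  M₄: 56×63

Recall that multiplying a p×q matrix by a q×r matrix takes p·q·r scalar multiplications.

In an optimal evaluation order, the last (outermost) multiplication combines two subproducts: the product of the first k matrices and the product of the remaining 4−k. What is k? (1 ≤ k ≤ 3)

2

Adjacent pairs: M₁M₂ = 80·69·7 = 38640; M₂M₃ = 69·7·56 = 27048; M₃M₄ = 7·56·63 = 24696.
Length 3: M₁..M₃: k=1: 0+27048+80·69·56=336168; k=2: 38640+0+80·7·56=70000 → min 70000 | M₂..M₄: k=2: 0+24696+69·7·63=55125; k=3: 27048+0+69·56·63=270480 → min 55125.
Top-level splits: k=1: (M₁..M₁)·(M₂..M₄) → 0+55125+80·69·63 = 402885; k=2: (M₁..M₂)·(M₃..M₄) → 38640+24696+80·7·63 = 98616; k=3: (M₁..M₃)·(M₄..M₄) → 70000+0+80·56·63 = 352240.
Best split is after M₂, i.e. k = 2.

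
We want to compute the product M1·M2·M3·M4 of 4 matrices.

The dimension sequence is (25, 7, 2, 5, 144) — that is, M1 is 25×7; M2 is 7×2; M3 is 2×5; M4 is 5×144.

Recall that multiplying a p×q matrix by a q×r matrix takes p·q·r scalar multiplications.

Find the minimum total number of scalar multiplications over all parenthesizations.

8990

Adjacent pairs: M1M2 = 25·7·2 = 350; M2M3 = 7·2·5 = 70; M3M4 = 2·5·144 = 1440.
Length 3: M1..M3: k=1: 0+70+25·7·5=945; k=2: 350+0+25·2·5=600 → min 600 | M2..M4: k=2: 0+1440+7·2·144=3456; k=3: 70+0+7·5·144=5110 → min 3456.
Length 4: M1..M4: k=1: 0+3456+25·7·144=28656; k=2: 350+1440+25·2·144=8990; k=3: 600+0+25·5·144=18600 → min 8990.
Optimal order: ((M1·M2)·(M3·M4)) with cost 8990.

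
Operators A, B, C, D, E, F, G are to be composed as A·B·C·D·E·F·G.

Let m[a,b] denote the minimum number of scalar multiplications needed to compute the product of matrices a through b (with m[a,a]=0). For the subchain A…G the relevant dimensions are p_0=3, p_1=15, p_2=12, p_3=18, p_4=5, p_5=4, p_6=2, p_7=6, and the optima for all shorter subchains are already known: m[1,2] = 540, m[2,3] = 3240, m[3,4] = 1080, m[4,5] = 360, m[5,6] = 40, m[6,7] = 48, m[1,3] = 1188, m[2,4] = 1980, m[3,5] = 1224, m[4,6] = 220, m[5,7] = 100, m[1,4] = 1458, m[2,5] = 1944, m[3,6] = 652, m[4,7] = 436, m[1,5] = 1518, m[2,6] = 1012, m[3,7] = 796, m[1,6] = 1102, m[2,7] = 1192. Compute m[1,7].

m[1,7] = min over k∈[1,6] of m[1,k]+m[k+1,7]+p_{0}·p_k·p_{7}.
k=1: 0 + 1192 + 3·15·6 = 1462; k=2: 540 + 796 + 3·12·6 = 1552; k=3: 1188 + 436 + 3·18·6 = 1948; k=4: 1458 + 100 + 3·5·6 = 1648; k=5: 1518 + 48 + 3·4·6 = 1638; k=6: 1102 + 0 + 3·2·6 = 1138.
Minimum: 1138 at k=6.

1138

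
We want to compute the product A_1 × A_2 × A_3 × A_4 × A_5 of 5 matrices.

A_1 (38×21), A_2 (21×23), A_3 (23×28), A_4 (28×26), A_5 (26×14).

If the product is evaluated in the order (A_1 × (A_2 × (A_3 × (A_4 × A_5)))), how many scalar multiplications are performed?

37142

(A_4 × A_5): 28×26 by 26×14 → 28×14, cost 28·26·14 = 10192
(A_3 × (A_4 × A_5)): 23×28 by 28×14 → 23×14, cost 23·28·14 = 9016; cumulative 19208
(A_2 × (A_3 × (A_4 × A_5))): 21×23 by 23×14 → 21×14, cost 21·23·14 = 6762; cumulative 25970
(A_1 × (A_2 × (A_3 × (A_4 × A_5)))): 38×21 by 21×14 → 38×14, cost 38·21·14 = 11172; cumulative 37142
Total: 37142 scalar multiplications.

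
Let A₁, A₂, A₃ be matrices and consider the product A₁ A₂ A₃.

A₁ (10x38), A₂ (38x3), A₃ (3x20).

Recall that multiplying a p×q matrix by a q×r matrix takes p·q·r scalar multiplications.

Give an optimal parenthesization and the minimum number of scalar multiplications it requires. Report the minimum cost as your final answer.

1740

(A₁ (A₂ A₃)): cost 9880.
((A₁ A₂) A₃): cost 1740.
Optimal: ((A₁ A₂) A₃) with cost 1740.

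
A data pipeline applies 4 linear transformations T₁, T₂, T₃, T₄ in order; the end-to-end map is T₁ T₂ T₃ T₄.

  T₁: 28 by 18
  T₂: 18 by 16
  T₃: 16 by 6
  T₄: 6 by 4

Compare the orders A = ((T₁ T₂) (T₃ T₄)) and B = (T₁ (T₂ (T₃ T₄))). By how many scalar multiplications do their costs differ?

Order A = ((T₁ T₂) (T₃ T₄)): (T₁ T₂): 28×18 by 18×16 → 28×16, cost 28·18·16 = 8064; (T₃ T₄): 16×6 by 6×4 → 16×4, cost 16·6·4 = 384; ((T₁ T₂) (T₃ T₄)): 28×16 by 16×4 → 28×4, cost 28·16·4 = 1792; cumulative 10240. Total 10240.
Order B = (T₁ (T₂ (T₃ T₄))): (T₃ T₄): 16×6 by 6×4 → 16×4, cost 16·6·4 = 384; (T₂ (T₃ T₄)): 18×16 by 16×4 → 18×4, cost 18·16·4 = 1152; cumulative 1536; (T₁ (T₂ (T₃ T₄))): 28×18 by 18×4 → 28×4, cost 28·18·4 = 2016; cumulative 3552. Total 3552.
Difference: |10240 − 3552| = 6688.

6688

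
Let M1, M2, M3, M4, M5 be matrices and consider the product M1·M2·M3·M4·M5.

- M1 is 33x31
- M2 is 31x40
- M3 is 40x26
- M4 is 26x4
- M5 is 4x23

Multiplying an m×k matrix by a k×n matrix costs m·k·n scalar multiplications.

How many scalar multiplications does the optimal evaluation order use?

16248

Adjacent pairs: M1M2 = 33·31·40 = 40920; M2M3 = 31·40·26 = 32240; M3M4 = 40·26·4 = 4160; M4M5 = 26·4·23 = 2392.
Length 3: M1..M3: k=1: 0+32240+33·31·26=58838; k=2: 40920+0+33·40·26=75240 → min 58838 | M2..M4: k=2: 0+4160+31·40·4=9120; k=3: 32240+0+31·26·4=35464 → min 9120 | M3..M5: k=3: 0+2392+40·26·23=26312; k=4: 4160+0+40·4·23=7840 → min 7840.
Length 4: M1..M4: k=1: 0+9120+33·31·4=13212; k=2: 40920+4160+33·40·4=50360; k=3: 58838+0+33·26·4=62270 → min 13212 | M2..M5: k=2: 0+7840+31·40·23=36360; k=3: 32240+2392+31·26·23=53170; k=4: 9120+0+31·4·23=11972 → min 11972.
Length 5: M1..M5: k=1: 0+11972+33·31·23=35501; k=2: 40920+7840+33·40·23=79120; k=3: 58838+2392+33·26·23=80964; k=4: 13212+0+33·4·23=16248 → min 16248.
Optimal order: ((M1·(M2·(M3·M4)))·M5) with cost 16248.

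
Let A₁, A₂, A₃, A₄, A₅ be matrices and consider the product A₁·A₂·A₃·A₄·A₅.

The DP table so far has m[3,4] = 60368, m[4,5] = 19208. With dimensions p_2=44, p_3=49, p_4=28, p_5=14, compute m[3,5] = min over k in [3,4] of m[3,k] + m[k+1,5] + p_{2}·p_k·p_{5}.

49392

m[3,5] = min over k∈[3,4] of m[3,k]+m[k+1,5]+p_{2}·p_k·p_{5}.
k=3: 0 + 19208 + 44·49·14 = 49392; k=4: 60368 + 0 + 44·28·14 = 77616.
Minimum: 49392 at k=3.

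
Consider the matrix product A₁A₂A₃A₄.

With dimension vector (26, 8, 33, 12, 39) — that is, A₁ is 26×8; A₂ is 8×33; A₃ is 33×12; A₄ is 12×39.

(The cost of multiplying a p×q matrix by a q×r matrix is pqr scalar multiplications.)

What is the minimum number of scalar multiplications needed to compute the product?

15024

Adjacent pairs: A₁A₂ = 26·8·33 = 6864; A₂A₃ = 8·33·12 = 3168; A₃A₄ = 33·12·39 = 15444.
Length 3: A₁..A₃: k=1: 0+3168+26·8·12=5664; k=2: 6864+0+26·33·12=17160 → min 5664 | A₂..A₄: k=2: 0+15444+8·33·39=25740; k=3: 3168+0+8·12·39=6912 → min 6912.
Length 4: A₁..A₄: k=1: 0+6912+26·8·39=15024; k=2: 6864+15444+26·33·39=55770; k=3: 5664+0+26·12·39=17832 → min 15024.
Optimal order: (A₁((A₂A₃)A₄)) with cost 15024.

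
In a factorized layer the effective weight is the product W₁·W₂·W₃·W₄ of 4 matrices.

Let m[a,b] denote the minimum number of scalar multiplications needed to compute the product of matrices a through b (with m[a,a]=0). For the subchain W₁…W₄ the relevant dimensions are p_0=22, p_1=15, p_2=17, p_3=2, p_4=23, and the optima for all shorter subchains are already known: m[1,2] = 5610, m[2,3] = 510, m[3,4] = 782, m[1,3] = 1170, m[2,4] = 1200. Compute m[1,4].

2182

m[1,4] = min over k∈[1,3] of m[1,k]+m[k+1,4]+p_{0}·p_k·p_{4}.
k=1: 0 + 1200 + 22·15·23 = 8790; k=2: 5610 + 782 + 22·17·23 = 14994; k=3: 1170 + 0 + 22·2·23 = 2182.
Minimum: 2182 at k=3.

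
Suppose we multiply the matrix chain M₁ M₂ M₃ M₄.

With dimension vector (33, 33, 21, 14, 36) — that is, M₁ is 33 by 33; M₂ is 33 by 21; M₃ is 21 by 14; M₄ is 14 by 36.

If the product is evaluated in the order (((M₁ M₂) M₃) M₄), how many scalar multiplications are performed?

(M₁ M₂): 33×33 by 33×21 → 33×21, cost 33·33·21 = 22869
((M₁ M₂) M₃): 33×21 by 21×14 → 33×14, cost 33·21·14 = 9702; cumulative 32571
(((M₁ M₂) M₃) M₄): 33×14 by 14×36 → 33×36, cost 33·14·36 = 16632; cumulative 49203
Total: 49203 scalar multiplications.

49203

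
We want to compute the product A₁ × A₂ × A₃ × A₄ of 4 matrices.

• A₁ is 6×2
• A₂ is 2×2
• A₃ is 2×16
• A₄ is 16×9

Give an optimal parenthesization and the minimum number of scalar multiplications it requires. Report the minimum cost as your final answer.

420

Adjacent pairs: A₁A₂ = 6·2·2 = 24; A₂A₃ = 2·2·16 = 64; A₃A₄ = 2·16·9 = 288.
Length 3: A₁..A₃: k=1: 0+64+6·2·16=256; k=2: 24+0+6·2·16=216 → min 216 | A₂..A₄: k=2: 0+288+2·2·9=324; k=3: 64+0+2·16·9=352 → min 324.
Length 4: A₁..A₄: k=1: 0+324+6·2·9=432; k=2: 24+288+6·2·9=420; k=3: 216+0+6·16·9=1080 → min 420.
Optimal parenthesization: ((A₁ × A₂) × (A₃ × A₄)) with cost 420.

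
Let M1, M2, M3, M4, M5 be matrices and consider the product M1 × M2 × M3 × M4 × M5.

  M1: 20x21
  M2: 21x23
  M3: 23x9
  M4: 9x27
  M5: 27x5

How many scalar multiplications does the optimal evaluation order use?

6765

Adjacent pairs: M1M2 = 20·21·23 = 9660; M2M3 = 21·23·9 = 4347; M3M4 = 23·9·27 = 5589; M4M5 = 9·27·5 = 1215.
Length 3: M1..M3: k=1: 0+4347+20·21·9=8127; k=2: 9660+0+20·23·9=13800 → min 8127 | M2..M4: k=2: 0+5589+21·23·27=18630; k=3: 4347+0+21·9·27=9450 → min 9450 | M3..M5: k=3: 0+1215+23·9·5=2250; k=4: 5589+0+23·27·5=8694 → min 2250.
Length 4: M1..M4: k=1: 0+9450+20·21·27=20790; k=2: 9660+5589+20·23·27=27669; k=3: 8127+0+20·9·27=12987 → min 12987 | M2..M5: k=2: 0+2250+21·23·5=4665; k=3: 4347+1215+21·9·5=6507; k=4: 9450+0+21·27·5=12285 → min 4665.
Length 5: M1..M5: k=1: 0+4665+20·21·5=6765; k=2: 9660+2250+20·23·5=14210; k=3: 8127+1215+20·9·5=10242; k=4: 12987+0+20·27·5=15687 → min 6765.
Optimal order: (M1 × (M2 × (M3 × (M4 × M5)))) with cost 6765.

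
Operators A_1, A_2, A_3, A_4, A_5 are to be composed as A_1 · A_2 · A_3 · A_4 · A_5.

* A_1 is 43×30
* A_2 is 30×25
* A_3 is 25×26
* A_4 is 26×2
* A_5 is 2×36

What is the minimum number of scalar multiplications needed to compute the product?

Adjacent pairs: A_1A_2 = 43·30·25 = 32250; A_2A_3 = 30·25·26 = 19500; A_3A_4 = 25·26·2 = 1300; A_4A_5 = 26·2·36 = 1872.
Length 3: A_1..A_3: k=1: 0+19500+43·30·26=53040; k=2: 32250+0+43·25·26=60200 → min 53040 | A_2..A_4: k=2: 0+1300+30·25·2=2800; k=3: 19500+0+30·26·2=21060 → min 2800 | A_3..A_5: k=3: 0+1872+25·26·36=25272; k=4: 1300+0+25·2·36=3100 → min 3100.
Length 4: A_1..A_4: k=1: 0+2800+43·30·2=5380; k=2: 32250+1300+43·25·2=35700; k=3: 53040+0+43·26·2=55276 → min 5380 | A_2..A_5: k=2: 0+3100+30·25·36=30100; k=3: 19500+1872+30·26·36=49452; k=4: 2800+0+30·2·36=4960 → min 4960.
Length 5: A_1..A_5: k=1: 0+4960+43·30·36=51400; k=2: 32250+3100+43·25·36=74050; k=3: 53040+1872+43·26·36=95160; k=4: 5380+0+43·2·36=8476 → min 8476.
Optimal order: ((A_1 · (A_2 · (A_3 · A_4))) · A_5) with cost 8476.

8476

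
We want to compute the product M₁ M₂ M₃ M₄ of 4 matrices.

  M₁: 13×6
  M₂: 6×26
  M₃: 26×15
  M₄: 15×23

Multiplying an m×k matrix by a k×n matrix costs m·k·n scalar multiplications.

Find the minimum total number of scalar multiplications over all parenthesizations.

Adjacent pairs: M₁M₂ = 13·6·26 = 2028; M₂M₃ = 6·26·15 = 2340; M₃M₄ = 26·15·23 = 8970.
Length 3: M₁..M₃: k=1: 0+2340+13·6·15=3510; k=2: 2028+0+13·26·15=7098 → min 3510 | M₂..M₄: k=2: 0+8970+6·26·23=12558; k=3: 2340+0+6·15·23=4410 → min 4410.
Length 4: M₁..M₄: k=1: 0+4410+13·6·23=6204; k=2: 2028+8970+13·26·23=18772; k=3: 3510+0+13·15·23=7995 → min 6204.
Optimal order: (M₁ ((M₂ M₃) M₄)) with cost 6204.

6204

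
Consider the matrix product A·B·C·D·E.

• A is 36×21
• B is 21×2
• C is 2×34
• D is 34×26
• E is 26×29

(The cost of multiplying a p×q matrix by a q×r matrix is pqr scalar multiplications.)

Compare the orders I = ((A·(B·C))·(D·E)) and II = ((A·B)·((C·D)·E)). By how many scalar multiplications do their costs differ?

Order I = ((A·(B·C))·(D·E)): (B·C): 21×2 by 2×34 → 21×34, cost 21·2·34 = 1428; (A·(B·C)): 36×21 by 21×34 → 36×34, cost 36·21·34 = 25704; cumulative 27132; (D·E): 34×26 by 26×29 → 34×29, cost 34·26·29 = 25636; ((A·(B·C))·(D·E)): 36×34 by 34×29 → 36×29, cost 36·34·29 = 35496; cumulative 88264. Total 88264.
Order II = ((A·B)·((C·D)·E)): (A·B): 36×21 by 21×2 → 36×2, cost 36·21·2 = 1512; (C·D): 2×34 by 34×26 → 2×26, cost 2·34·26 = 1768; ((C·D)·E): 2×26 by 26×29 → 2×29, cost 2·26·29 = 1508; cumulative 3276; ((A·B)·((C·D)·E)): 36×2 by 2×29 → 36×29, cost 36·2·29 = 2088; cumulative 6876. Total 6876.
Difference: |88264 − 6876| = 81388.

81388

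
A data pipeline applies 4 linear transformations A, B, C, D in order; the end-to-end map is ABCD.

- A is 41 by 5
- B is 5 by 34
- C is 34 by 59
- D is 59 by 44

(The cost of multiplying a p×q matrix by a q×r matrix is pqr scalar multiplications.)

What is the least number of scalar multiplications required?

Adjacent pairs: AB = 41·5·34 = 6970; BC = 5·34·59 = 10030; CD = 34·59·44 = 88264.
Length 3: A..C: k=1: 0+10030+41·5·59=22125; k=2: 6970+0+41·34·59=89216 → min 22125 | B..D: k=2: 0+88264+5·34·44=95744; k=3: 10030+0+5·59·44=23010 → min 23010.
Length 4: A..D: k=1: 0+23010+41·5·44=32030; k=2: 6970+88264+41·34·44=156570; k=3: 22125+0+41·59·44=128561 → min 32030.
Optimal order: (A((BC)D)) with cost 32030.

32030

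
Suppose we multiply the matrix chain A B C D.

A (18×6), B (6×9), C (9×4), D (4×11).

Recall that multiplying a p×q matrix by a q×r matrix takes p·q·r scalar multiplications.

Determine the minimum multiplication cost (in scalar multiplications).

Adjacent pairs: AB = 18·6·9 = 972; BC = 6·9·4 = 216; CD = 9·4·11 = 396.
Length 3: A..C: k=1: 0+216+18·6·4=648; k=2: 972+0+18·9·4=1620 → min 648 | B..D: k=2: 0+396+6·9·11=990; k=3: 216+0+6·4·11=480 → min 480.
Length 4: A..D: k=1: 0+480+18·6·11=1668; k=2: 972+396+18·9·11=3150; k=3: 648+0+18·4·11=1440 → min 1440.
Optimal order: ((A (B C)) D) with cost 1440.

1440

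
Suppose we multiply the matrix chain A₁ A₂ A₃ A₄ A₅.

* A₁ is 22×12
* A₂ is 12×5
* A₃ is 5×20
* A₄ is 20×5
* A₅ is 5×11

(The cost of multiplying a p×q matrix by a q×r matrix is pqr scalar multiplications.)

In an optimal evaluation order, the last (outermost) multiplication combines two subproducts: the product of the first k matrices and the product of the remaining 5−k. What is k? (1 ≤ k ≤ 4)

Adjacent pairs: A₁A₂ = 22·12·5 = 1320; A₂A₃ = 12·5·20 = 1200; A₃A₄ = 5·20·5 = 500; A₄A₅ = 20·5·11 = 1100.
Length 3: A₁..A₃: k=1: 0+1200+22·12·20=6480; k=2: 1320+0+22·5·20=3520 → min 3520 | A₂..A₄: k=2: 0+500+12·5·5=800; k=3: 1200+0+12·20·5=2400 → min 800 | A₃..A₅: k=3: 0+1100+5·20·11=2200; k=4: 500+0+5·5·11=775 → min 775.
Length 4: A₁..A₄: k=1: 0+800+22·12·5=2120; k=2: 1320+500+22·5·5=2370; k=3: 3520+0+22·20·5=5720 → min 2120 | A₂..A₅: k=2: 0+775+12·5·11=1435; k=3: 1200+1100+12·20·11=4940; k=4: 800+0+12·5·11=1460 → min 1435.
Top-level splits: k=1: (A₁..A₁)·(A₂..A₅) → 0+1435+22·12·11 = 4339; k=2: (A₁..A₂)·(A₃..A₅) → 1320+775+22·5·11 = 3305; k=3: (A₁..A₃)·(A₄..A₅) → 3520+1100+22·20·11 = 9460; k=4: (A₁..A₄)·(A₅..A₅) → 2120+0+22·5·11 = 3330.
Best split is after A₂, i.e. k = 2.

2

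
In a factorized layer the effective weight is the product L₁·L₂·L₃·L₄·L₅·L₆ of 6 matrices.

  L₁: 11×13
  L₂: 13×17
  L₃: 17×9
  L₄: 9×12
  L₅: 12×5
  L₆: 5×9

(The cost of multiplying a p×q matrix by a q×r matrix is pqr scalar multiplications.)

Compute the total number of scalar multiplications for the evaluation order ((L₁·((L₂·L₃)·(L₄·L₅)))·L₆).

4324

(L₂·L₃): 13×17 by 17×9 → 13×9, cost 13·17·9 = 1989
(L₄·L₅): 9×12 by 12×5 → 9×5, cost 9·12·5 = 540
((L₂·L₃)·(L₄·L₅)): 13×9 by 9×5 → 13×5, cost 13·9·5 = 585; cumulative 3114
(L₁·((L₂·L₃)·(L₄·L₅))): 11×13 by 13×5 → 11×5, cost 11·13·5 = 715; cumulative 3829
((L₁·((L₂·L₃)·(L₄·L₅)))·L₆): 11×5 by 5×9 → 11×9, cost 11·5·9 = 495; cumulative 4324
Total: 4324 scalar multiplications.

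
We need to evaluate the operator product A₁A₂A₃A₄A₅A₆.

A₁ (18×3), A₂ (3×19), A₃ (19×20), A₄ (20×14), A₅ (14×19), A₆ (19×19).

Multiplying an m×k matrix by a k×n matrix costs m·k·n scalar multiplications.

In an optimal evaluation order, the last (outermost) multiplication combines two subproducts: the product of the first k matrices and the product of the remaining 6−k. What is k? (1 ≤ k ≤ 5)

Adjacent pairs: A₁A₂ = 18·3·19 = 1026; A₂A₃ = 3·19·20 = 1140; A₃A₄ = 19·20·14 = 5320; A₄A₅ = 20·14·19 = 5320; A₅A₆ = 14·19·19 = 5054.
Length 3: A₁..A₃: k=1: 0+1140+18·3·20=2220; k=2: 1026+0+18·19·20=7866 → min 2220 | A₂..A₄: k=2: 0+5320+3·19·14=6118; k=3: 1140+0+3·20·14=1980 → min 1980 | A₃..A₅: k=3: 0+5320+19·20·19=12540; k=4: 5320+0+19·14·19=10374 → min 10374 | A₄..A₆: k=4: 0+5054+20·14·19=10374; k=5: 5320+0+20·19·19=12540 → min 10374.
Length 4: A₁..A₄: k=1: 0+1980+18·3·14=2736; k=2: 1026+5320+18·19·14=11134; k=3: 2220+0+18·20·14=7260 → min 2736 | A₂..A₅: k=2: 0+10374+3·19·19=11457; k=3: 1140+5320+3·20·19=7600; k=4: 1980+0+3·14·19=2778 → min 2778 | A₃..A₆: k=3: 0+10374+19·20·19=17594; k=4: 5320+5054+19·14·19=15428; k=5: 10374+0+19·19·19=17233 → min 15428.
Length 5: A₁..A₅: k=1: 0+2778+18·3·19=3804; k=2: 1026+10374+18·19·19=17898; k=3: 2220+5320+18·20·19=14380; k=4: 2736+0+18·14·19=7524 → min 3804 | A₂..A₆: k=2: 0+15428+3·19·19=16511; k=3: 1140+10374+3·20·19=12654; k=4: 1980+5054+3·14·19=7832; k=5: 2778+0+3·19·19=3861 → min 3861.
Top-level splits: k=1: (A₁..A₁)·(A₂..A₆) → 0+3861+18·3·19 = 4887; k=2: (A₁..A₂)·(A₃..A₆) → 1026+15428+18·19·19 = 22952; k=3: (A₁..A₃)·(A₄..A₆) → 2220+10374+18·20·19 = 19434; k=4: (A₁..A₄)·(A₅..A₆) → 2736+5054+18·14·19 = 12578; k=5: (A₁..A₅)·(A₆..A₆) → 3804+0+18·19·19 = 10302.
Best split is after A₁, i.e. k = 1.

1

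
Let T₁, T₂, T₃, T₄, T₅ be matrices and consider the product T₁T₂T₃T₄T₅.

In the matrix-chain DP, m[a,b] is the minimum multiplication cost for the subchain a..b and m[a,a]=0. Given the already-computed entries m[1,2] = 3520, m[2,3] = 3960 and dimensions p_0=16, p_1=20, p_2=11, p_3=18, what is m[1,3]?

6688

m[1,3] = min over k∈[1,2] of m[1,k]+m[k+1,3]+p_{0}·p_k·p_{3}.
k=1: 0 + 3960 + 16·20·18 = 9720; k=2: 3520 + 0 + 16·11·18 = 6688.
Minimum: 6688 at k=2.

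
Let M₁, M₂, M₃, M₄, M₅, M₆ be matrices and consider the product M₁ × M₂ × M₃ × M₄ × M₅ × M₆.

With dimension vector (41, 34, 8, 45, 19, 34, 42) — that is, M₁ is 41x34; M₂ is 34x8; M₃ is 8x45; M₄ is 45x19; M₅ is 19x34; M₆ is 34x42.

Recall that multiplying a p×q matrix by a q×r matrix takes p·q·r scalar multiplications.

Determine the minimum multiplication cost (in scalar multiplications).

48360

Adjacent pairs: M₁M₂ = 41·34·8 = 11152; M₂M₃ = 34·8·45 = 12240; M₃M₄ = 8·45·19 = 6840; M₄M₅ = 45·19·34 = 29070; M₅M₆ = 19·34·42 = 27132.
Length 3: M₁..M₃: k=1: 0+12240+41·34·45=74970; k=2: 11152+0+41·8·45=25912 → min 25912 | M₂..M₄: k=2: 0+6840+34·8·19=12008; k=3: 12240+0+34·45·19=41310 → min 12008 | M₃..M₅: k=3: 0+29070+8·45·34=41310; k=4: 6840+0+8·19·34=12008 → min 12008 | M₄..M₆: k=4: 0+27132+45·19·42=63042; k=5: 29070+0+45·34·42=93330 → min 63042.
Length 4: M₁..M₄: k=1: 0+12008+41·34·19=38494; k=2: 11152+6840+41·8·19=24224; k=3: 25912+0+41·45·19=60967 → min 24224 | M₂..M₅: k=2: 0+12008+34·8·34=21256; k=3: 12240+29070+34·45·34=93330; k=4: 12008+0+34·19·34=33972 → min 21256 | M₃..M₆: k=3: 0+63042+8·45·42=78162; k=4: 6840+27132+8·19·42=40356; k=5: 12008+0+8·34·42=23432 → min 23432.
Length 5: M₁..M₅: k=1: 0+21256+41·34·34=68652; k=2: 11152+12008+41·8·34=34312; k=3: 25912+29070+41·45·34=117712; k=4: 24224+0+41·19·34=50710 → min 34312 | M₂..M₆: k=2: 0+23432+34·8·42=34856; k=3: 12240+63042+34·45·42=139542; k=4: 12008+27132+34·19·42=66272; k=5: 21256+0+34·34·42=69808 → min 34856.
Length 6: M₁..M₆: k=1: 0+34856+41·34·42=93404; k=2: 11152+23432+41·8·42=48360; k=3: 25912+63042+41·45·42=166444; k=4: 24224+27132+41·19·42=84074; k=5: 34312+0+41·34·42=92860 → min 48360.
Optimal order: ((M₁ × M₂) × (((M₃ × M₄) × M₅) × M₆)) with cost 48360.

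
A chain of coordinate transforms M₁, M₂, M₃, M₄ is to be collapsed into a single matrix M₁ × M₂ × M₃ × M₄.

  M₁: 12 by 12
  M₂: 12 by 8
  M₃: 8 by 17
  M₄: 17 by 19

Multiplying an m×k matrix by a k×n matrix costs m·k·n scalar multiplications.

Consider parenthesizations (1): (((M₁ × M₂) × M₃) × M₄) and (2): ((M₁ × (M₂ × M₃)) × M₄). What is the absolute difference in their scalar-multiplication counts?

Order (1) = (((M₁ × M₂) × M₃) × M₄): (M₁ × M₂): 12×12 by 12×8 → 12×8, cost 12·12·8 = 1152; ((M₁ × M₂) × M₃): 12×8 by 8×17 → 12×17, cost 12·8·17 = 1632; cumulative 2784; (((M₁ × M₂) × M₃) × M₄): 12×17 by 17×19 → 12×19, cost 12·17·19 = 3876; cumulative 6660. Total 6660.
Order (2) = ((M₁ × (M₂ × M₃)) × M₄): (M₂ × M₃): 12×8 by 8×17 → 12×17, cost 12·8·17 = 1632; (M₁ × (M₂ × M₃)): 12×12 by 12×17 → 12×17, cost 12·12·17 = 2448; cumulative 4080; ((M₁ × (M₂ × M₃)) × M₄): 12×17 by 17×19 → 12×19, cost 12·17·19 = 3876; cumulative 7956. Total 7956.
Difference: |6660 − 7956| = 1296.

1296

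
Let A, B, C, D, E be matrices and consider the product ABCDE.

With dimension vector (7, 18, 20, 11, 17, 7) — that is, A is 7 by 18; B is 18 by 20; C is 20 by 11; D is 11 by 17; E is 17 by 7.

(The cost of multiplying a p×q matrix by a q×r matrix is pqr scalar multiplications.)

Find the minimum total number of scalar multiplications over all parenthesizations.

Adjacent pairs: AB = 7·18·20 = 2520; BC = 18·20·11 = 3960; CD = 20·11·17 = 3740; DE = 11·17·7 = 1309.
Length 3: A..C: k=1: 0+3960+7·18·11=5346; k=2: 2520+0+7·20·11=4060 → min 4060 | B..D: k=2: 0+3740+18·20·17=9860; k=3: 3960+0+18·11·17=7326 → min 7326 | C..E: k=3: 0+1309+20·11·7=2849; k=4: 3740+0+20·17·7=6120 → min 2849.
Length 4: A..D: k=1: 0+7326+7·18·17=9468; k=2: 2520+3740+7·20·17=8640; k=3: 4060+0+7·11·17=5369 → min 5369 | B..E: k=2: 0+2849+18·20·7=5369; k=3: 3960+1309+18·11·7=6655; k=4: 7326+0+18·17·7=9468 → min 5369.
Length 5: A..E: k=1: 0+5369+7·18·7=6251; k=2: 2520+2849+7·20·7=6349; k=3: 4060+1309+7·11·7=5908; k=4: 5369+0+7·17·7=6202 → min 5908.
Optimal order: (((AB)C)(DE)) with cost 5908.

5908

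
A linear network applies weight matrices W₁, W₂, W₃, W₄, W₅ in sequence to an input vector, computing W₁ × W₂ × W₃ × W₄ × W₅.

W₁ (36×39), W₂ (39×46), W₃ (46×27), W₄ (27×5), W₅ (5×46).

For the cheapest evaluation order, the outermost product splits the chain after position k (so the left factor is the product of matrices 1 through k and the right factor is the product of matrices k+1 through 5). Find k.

Adjacent pairs: W₁W₂ = 36·39·46 = 64584; W₂W₃ = 39·46·27 = 48438; W₃W₄ = 46·27·5 = 6210; W₄W₅ = 27·5·46 = 6210.
Length 3: W₁..W₃: k=1: 0+48438+36·39·27=86346; k=2: 64584+0+36·46·27=109296 → min 86346 | W₂..W₄: k=2: 0+6210+39·46·5=15180; k=3: 48438+0+39·27·5=53703 → min 15180 | W₃..W₅: k=3: 0+6210+46·27·46=63342; k=4: 6210+0+46·5·46=16790 → min 16790.
Length 4: W₁..W₄: k=1: 0+15180+36·39·5=22200; k=2: 64584+6210+36·46·5=79074; k=3: 86346+0+36·27·5=91206 → min 22200 | W₂..W₅: k=2: 0+16790+39·46·46=99314; k=3: 48438+6210+39·27·46=103086; k=4: 15180+0+39·5·46=24150 → min 24150.
Top-level splits: k=1: (W₁..W₁)·(W₂..W₅) → 0+24150+36·39·46 = 88734; k=2: (W₁..W₂)·(W₃..W₅) → 64584+16790+36·46·46 = 157550; k=3: (W₁..W₃)·(W₄..W₅) → 86346+6210+36·27·46 = 137268; k=4: (W₁..W₄)·(W₅..W₅) → 22200+0+36·5·46 = 30480.
Best split is after W₄, i.e. k = 4.

4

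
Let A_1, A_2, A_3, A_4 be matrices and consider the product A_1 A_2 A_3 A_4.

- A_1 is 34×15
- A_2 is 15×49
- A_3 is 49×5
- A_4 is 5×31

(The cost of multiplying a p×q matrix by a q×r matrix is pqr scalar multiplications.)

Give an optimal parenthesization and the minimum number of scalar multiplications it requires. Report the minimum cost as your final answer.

Adjacent pairs: A_1A_2 = 34·15·49 = 24990; A_2A_3 = 15·49·5 = 3675; A_3A_4 = 49·5·31 = 7595.
Length 3: A_1..A_3: k=1: 0+3675+34·15·5=6225; k=2: 24990+0+34·49·5=33320 → min 6225 | A_2..A_4: k=2: 0+7595+15·49·31=30380; k=3: 3675+0+15·5·31=6000 → min 6000.
Length 4: A_1..A_4: k=1: 0+6000+34·15·31=21810; k=2: 24990+7595+34·49·31=84231; k=3: 6225+0+34·5·31=11495 → min 11495.
Optimal parenthesization: ((A_1 (A_2 A_3)) A_4) with cost 11495.

11495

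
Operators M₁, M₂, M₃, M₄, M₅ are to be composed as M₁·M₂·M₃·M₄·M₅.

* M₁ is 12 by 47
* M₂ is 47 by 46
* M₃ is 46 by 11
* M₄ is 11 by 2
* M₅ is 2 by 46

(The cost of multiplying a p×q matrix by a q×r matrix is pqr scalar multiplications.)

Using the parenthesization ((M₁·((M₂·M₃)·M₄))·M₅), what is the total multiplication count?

27048

(M₂·M₃): 47×46 by 46×11 → 47×11, cost 47·46·11 = 23782
((M₂·M₃)·M₄): 47×11 by 11×2 → 47×2, cost 47·11·2 = 1034; cumulative 24816
(M₁·((M₂·M₃)·M₄)): 12×47 by 47×2 → 12×2, cost 12·47·2 = 1128; cumulative 25944
((M₁·((M₂·M₃)·M₄))·M₅): 12×2 by 2×46 → 12×46, cost 12·2·46 = 1104; cumulative 27048
Total: 27048 scalar multiplications.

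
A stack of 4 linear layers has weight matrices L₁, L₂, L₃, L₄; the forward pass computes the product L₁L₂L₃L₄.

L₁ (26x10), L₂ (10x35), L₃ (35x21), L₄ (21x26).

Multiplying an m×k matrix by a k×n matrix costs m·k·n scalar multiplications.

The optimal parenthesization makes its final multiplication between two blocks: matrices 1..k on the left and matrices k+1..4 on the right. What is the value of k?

Adjacent pairs: L₁L₂ = 26·10·35 = 9100; L₂L₃ = 10·35·21 = 7350; L₃L₄ = 35·21·26 = 19110.
Length 3: L₁..L₃: k=1: 0+7350+26·10·21=12810; k=2: 9100+0+26·35·21=28210 → min 12810 | L₂..L₄: k=2: 0+19110+10·35·26=28210; k=3: 7350+0+10·21·26=12810 → min 12810.
Top-level splits: k=1: (L₁..L₁)·(L₂..L₄) → 0+12810+26·10·26 = 19570; k=2: (L₁..L₂)·(L₃..L₄) → 9100+19110+26·35·26 = 51870; k=3: (L₁..L₃)·(L₄..L₄) → 12810+0+26·21·26 = 27006.
Best split is after L₁, i.e. k = 1.

1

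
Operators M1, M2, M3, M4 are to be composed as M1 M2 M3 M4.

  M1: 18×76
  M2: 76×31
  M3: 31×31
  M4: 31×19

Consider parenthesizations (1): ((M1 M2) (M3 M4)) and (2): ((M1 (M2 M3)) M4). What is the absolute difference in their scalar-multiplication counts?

54777

Order (1) = ((M1 M2) (M3 M4)): (M1 M2): 18×76 by 76×31 → 18×31, cost 18·76·31 = 42408; (M3 M4): 31×31 by 31×19 → 31×19, cost 31·31·19 = 18259; ((M1 M2) (M3 M4)): 18×31 by 31×19 → 18×19, cost 18·31·19 = 10602; cumulative 71269. Total 71269.
Order (2) = ((M1 (M2 M3)) M4): (M2 M3): 76×31 by 31×31 → 76×31, cost 76·31·31 = 73036; (M1 (M2 M3)): 18×76 by 76×31 → 18×31, cost 18·76·31 = 42408; cumulative 115444; ((M1 (M2 M3)) M4): 18×31 by 31×19 → 18×19, cost 18·31·19 = 10602; cumulative 126046. Total 126046.
Difference: |71269 − 126046| = 54777.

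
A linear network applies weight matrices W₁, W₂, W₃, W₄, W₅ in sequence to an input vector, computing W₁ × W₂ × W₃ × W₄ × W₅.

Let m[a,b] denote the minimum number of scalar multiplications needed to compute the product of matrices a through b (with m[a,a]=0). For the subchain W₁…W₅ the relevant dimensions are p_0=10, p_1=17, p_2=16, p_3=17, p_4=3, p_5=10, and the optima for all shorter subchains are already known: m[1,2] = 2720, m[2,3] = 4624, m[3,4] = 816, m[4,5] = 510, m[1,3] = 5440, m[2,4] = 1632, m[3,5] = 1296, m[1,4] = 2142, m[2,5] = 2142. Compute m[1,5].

2442

m[1,5] = min over k∈[1,4] of m[1,k]+m[k+1,5]+p_{0}·p_k·p_{5}.
k=1: 0 + 2142 + 10·17·10 = 3842; k=2: 2720 + 1296 + 10·16·10 = 5616; k=3: 5440 + 510 + 10·17·10 = 7650; k=4: 2142 + 0 + 10·3·10 = 2442.
Minimum: 2442 at k=4.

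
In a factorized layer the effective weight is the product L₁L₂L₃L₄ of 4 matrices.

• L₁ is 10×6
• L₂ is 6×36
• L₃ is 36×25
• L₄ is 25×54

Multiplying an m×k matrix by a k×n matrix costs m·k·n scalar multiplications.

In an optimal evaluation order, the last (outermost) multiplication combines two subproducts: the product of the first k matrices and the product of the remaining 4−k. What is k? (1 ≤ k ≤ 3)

Adjacent pairs: L₁L₂ = 10·6·36 = 2160; L₂L₃ = 6·36·25 = 5400; L₃L₄ = 36·25·54 = 48600.
Length 3: L₁..L₃: k=1: 0+5400+10·6·25=6900; k=2: 2160+0+10·36·25=11160 → min 6900 | L₂..L₄: k=2: 0+48600+6·36·54=60264; k=3: 5400+0+6·25·54=13500 → min 13500.
Top-level splits: k=1: (L₁..L₁)·(L₂..L₄) → 0+13500+10·6·54 = 16740; k=2: (L₁..L₂)·(L₃..L₄) → 2160+48600+10·36·54 = 70200; k=3: (L₁..L₃)·(L₄..L₄) → 6900+0+10·25·54 = 20400.
Best split is after L₁, i.e. k = 1.

1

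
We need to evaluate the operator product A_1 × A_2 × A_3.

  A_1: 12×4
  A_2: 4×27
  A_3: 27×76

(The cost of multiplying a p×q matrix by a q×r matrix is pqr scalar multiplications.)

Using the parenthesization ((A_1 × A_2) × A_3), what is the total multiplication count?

(A_1 × A_2): 12×4 by 4×27 → 12×27, cost 12·4·27 = 1296
((A_1 × A_2) × A_3): 12×27 by 27×76 → 12×76, cost 12·27·76 = 24624; cumulative 25920
Total: 25920 scalar multiplications.

25920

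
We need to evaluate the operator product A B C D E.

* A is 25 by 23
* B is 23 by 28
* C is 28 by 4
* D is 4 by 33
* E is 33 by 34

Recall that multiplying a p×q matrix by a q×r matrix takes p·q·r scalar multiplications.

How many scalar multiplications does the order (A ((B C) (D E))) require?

(B C): 23×28 by 28×4 → 23×4, cost 23·28·4 = 2576
(D E): 4×33 by 33×34 → 4×34, cost 4·33·34 = 4488
((B C) (D E)): 23×4 by 4×34 → 23×34, cost 23·4·34 = 3128; cumulative 10192
(A ((B C) (D E))): 25×23 by 23×34 → 25×34, cost 25·23·34 = 19550; cumulative 29742
Total: 29742 scalar multiplications.

29742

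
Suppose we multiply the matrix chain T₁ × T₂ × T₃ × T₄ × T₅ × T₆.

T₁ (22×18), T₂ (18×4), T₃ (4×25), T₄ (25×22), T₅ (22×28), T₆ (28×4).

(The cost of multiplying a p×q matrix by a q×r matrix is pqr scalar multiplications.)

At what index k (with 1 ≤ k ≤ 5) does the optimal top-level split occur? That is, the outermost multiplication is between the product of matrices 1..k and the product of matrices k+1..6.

1

Adjacent pairs: T₁T₂ = 22·18·4 = 1584; T₂T₃ = 18·4·25 = 1800; T₃T₄ = 4·25·22 = 2200; T₄T₅ = 25·22·28 = 15400; T₅T₆ = 22·28·4 = 2464.
Length 3: T₁..T₃: k=1: 0+1800+22·18·25=11700; k=2: 1584+0+22·4·25=3784 → min 3784 | T₂..T₄: k=2: 0+2200+18·4·22=3784; k=3: 1800+0+18·25·22=11700 → min 3784 | T₃..T₅: k=3: 0+15400+4·25·28=18200; k=4: 2200+0+4·22·28=4664 → min 4664 | T₄..T₆: k=4: 0+2464+25·22·4=4664; k=5: 15400+0+25·28·4=18200 → min 4664.
Length 4: T₁..T₄: k=1: 0+3784+22·18·22=12496; k=2: 1584+2200+22·4·22=5720; k=3: 3784+0+22·25·22=15884 → min 5720 | T₂..T₅: k=2: 0+4664+18·4·28=6680; k=3: 1800+15400+18·25·28=29800; k=4: 3784+0+18·22·28=14872 → min 6680 | T₃..T₆: k=3: 0+4664+4·25·4=5064; k=4: 2200+2464+4·22·4=5016; k=5: 4664+0+4·28·4=5112 → min 5016.
Length 5: T₁..T₅: k=1: 0+6680+22·18·28=17768; k=2: 1584+4664+22·4·28=8712; k=3: 3784+15400+22·25·28=34584; k=4: 5720+0+22·22·28=19272 → min 8712 | T₂..T₆: k=2: 0+5016+18·4·4=5304; k=3: 1800+4664+18·25·4=8264; k=4: 3784+2464+18·22·4=7832; k=5: 6680+0+18·28·4=8696 → min 5304.
Top-level splits: k=1: (T₁..T₁)·(T₂..T₆) → 0+5304+22·18·4 = 6888; k=2: (T₁..T₂)·(T₃..T₆) → 1584+5016+22·4·4 = 6952; k=3: (T₁..T₃)·(T₄..T₆) → 3784+4664+22·25·4 = 10648; k=4: (T₁..T₄)·(T₅..T₆) → 5720+2464+22·22·4 = 10120; k=5: (T₁..T₅)·(T₆..T₆) → 8712+0+22·28·4 = 11176.
Best split is after T₁, i.e. k = 1.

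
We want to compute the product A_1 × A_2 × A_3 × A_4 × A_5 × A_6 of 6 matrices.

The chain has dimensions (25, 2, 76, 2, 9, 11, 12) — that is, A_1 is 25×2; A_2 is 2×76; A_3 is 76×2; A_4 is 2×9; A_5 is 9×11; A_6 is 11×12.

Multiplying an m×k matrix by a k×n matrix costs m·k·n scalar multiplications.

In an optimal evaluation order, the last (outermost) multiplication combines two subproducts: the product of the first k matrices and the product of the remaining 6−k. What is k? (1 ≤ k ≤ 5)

Adjacent pairs: A_1A_2 = 25·2·76 = 3800; A_2A_3 = 2·76·2 = 304; A_3A_4 = 76·2·9 = 1368; A_4A_5 = 2·9·11 = 198; A_5A_6 = 9·11·12 = 1188.
Length 3: A_1..A_3: k=1: 0+304+25·2·2=404; k=2: 3800+0+25·76·2=7600 → min 404 | A_2..A_4: k=2: 0+1368+2·76·9=2736; k=3: 304+0+2·2·9=340 → min 340 | A_3..A_5: k=3: 0+198+76·2·11=1870; k=4: 1368+0+76·9·11=8892 → min 1870 | A_4..A_6: k=4: 0+1188+2·9·12=1404; k=5: 198+0+2·11·12=462 → min 462.
Length 4: A_1..A_4: k=1: 0+340+25·2·9=790; k=2: 3800+1368+25·76·9=22268; k=3: 404+0+25·2·9=854 → min 790 | A_2..A_5: k=2: 0+1870+2·76·11=3542; k=3: 304+198+2·2·11=546; k=4: 340+0+2·9·11=538 → min 538 | A_3..A_6: k=3: 0+462+76·2·12=2286; k=4: 1368+1188+76·9·12=10764; k=5: 1870+0+76·11·12=11902 → min 2286.
Length 5: A_1..A_5: k=1: 0+538+25·2·11=1088; k=2: 3800+1870+25·76·11=26570; k=3: 404+198+25·2·11=1152; k=4: 790+0+25·9·11=3265 → min 1088 | A_2..A_6: k=2: 0+2286+2·76·12=4110; k=3: 304+462+2·2·12=814; k=4: 340+1188+2·9·12=1744; k=5: 538+0+2·11·12=802 → min 802.
Top-level splits: k=1: (A_1..A_1)·(A_2..A_6) → 0+802+25·2·12 = 1402; k=2: (A_1..A_2)·(A_3..A_6) → 3800+2286+25·76·12 = 28886; k=3: (A_1..A_3)·(A_4..A_6) → 404+462+25·2·12 = 1466; k=4: (A_1..A_4)·(A_5..A_6) → 790+1188+25·9·12 = 4678; k=5: (A_1..A_5)·(A_6..A_6) → 1088+0+25·11·12 = 4388.
Best split is after A_1, i.e. k = 1.

1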